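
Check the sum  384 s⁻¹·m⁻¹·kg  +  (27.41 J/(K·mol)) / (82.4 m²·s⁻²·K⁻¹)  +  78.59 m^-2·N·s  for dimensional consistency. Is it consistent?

Reduce each to base SI dimensions:
  384 s⁻¹·m⁻¹·kg:  kg·m⁻¹·s⁻¹
  (27.41 J/(K·mol)) / (82.4 m²·s⁻²·K⁻¹):  [kg·m²·s⁻²·K⁻¹·mol⁻¹] / [m²·s⁻²·K⁻¹] = kg·mol⁻¹
  78.59 m^-2·N·s:  N·s·m⁻² = kg·m·s⁻²·s·m⁻² = kg·m⁻¹·s⁻¹
The terms do not share a single dimension (kg·mol⁻¹ vs kg·m⁻¹·s⁻¹).

No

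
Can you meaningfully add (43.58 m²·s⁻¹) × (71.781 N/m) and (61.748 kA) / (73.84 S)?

No

In SI base units:
  (43.58 m²·s⁻¹) × (71.781 N/m):  [m²·s⁻¹] · [kg·s⁻²] = kg·m²·s⁻³
  (61.748 kA) / (73.84 S):  [A] / [kg⁻¹·m⁻²·s³·A²] = kg·m²·s⁻³·A⁻¹
kg·m²·s⁻³ ≠ kg·m²·s⁻³·A⁻¹, so they cannot be added.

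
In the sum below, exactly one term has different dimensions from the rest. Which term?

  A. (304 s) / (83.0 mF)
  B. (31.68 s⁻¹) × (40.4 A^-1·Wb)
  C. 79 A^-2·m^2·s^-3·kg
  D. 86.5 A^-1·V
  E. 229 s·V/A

E.

Dimensions:
  A. [s] / [kg⁻¹·m⁻²·s⁴·A²] = kg·m²·s⁻³·A⁻²
  B. [s⁻¹] · [kg·m²·s⁻²·A⁻²] = kg·m²·s⁻³·A⁻²
  C. kg·m²·s⁻³·A⁻²
  D. V·A⁻¹ = J·C⁻¹·A⁻¹ = kg·m²·s⁻³·A⁻²
  E. V·s·A⁻¹ = J·C⁻¹·s·A⁻¹ = kg·m²·s⁻²·A⁻²
All reduce to kg·m²·s⁻³·A⁻² except E., which is kg·m²·s⁻²·A⁻².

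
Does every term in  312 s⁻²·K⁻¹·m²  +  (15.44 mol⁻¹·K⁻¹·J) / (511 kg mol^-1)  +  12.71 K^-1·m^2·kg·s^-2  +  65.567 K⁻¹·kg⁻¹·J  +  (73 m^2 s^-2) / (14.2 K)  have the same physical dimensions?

No

Reduce each to base SI dimensions:
  312 s⁻²·K⁻¹·m²:  m²·s⁻²·K⁻¹
  (15.44 mol⁻¹·K⁻¹·J) / (511 kg mol^-1):  [kg·m²·s⁻²·K⁻¹·mol⁻¹] / [kg·mol⁻¹] = m²·s⁻²·K⁻¹
  12.71 K^-1·m^2·kg·s^-2:  kg·m²·s⁻²·K⁻¹
  65.567 K⁻¹·kg⁻¹·J:  J·kg⁻¹·K⁻¹ = N·m·kg⁻¹·K⁻¹ = m²·s⁻²·K⁻¹
  (73 m^2 s^-2) / (14.2 K):  [m²·s⁻²] / [K] = m²·s⁻²·K⁻¹
The terms do not share a single dimension (kg·m²·s⁻²·K⁻¹ vs m²·s⁻²·K⁻¹).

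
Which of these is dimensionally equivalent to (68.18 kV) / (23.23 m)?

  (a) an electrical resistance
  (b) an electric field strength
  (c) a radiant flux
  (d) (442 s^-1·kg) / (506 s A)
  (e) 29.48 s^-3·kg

Reference: [kg·m²·s⁻³·A⁻¹] / [m] = kg·m·s⁻³·A⁻¹.
Each option:
  (a) [electrical resistance] = kg·m²·s⁻³·A⁻²
  (b) [electric field strength] = kg·m·s⁻³·A⁻¹  ← same
  (c) [radiant flux] = kg·m²·s⁻³
  (d) [kg·s⁻¹] / [s·A] = kg·s⁻²·A⁻¹
  (e) kg·s⁻³
Only (b) matches kg·m·s⁻³·A⁻¹.

(b)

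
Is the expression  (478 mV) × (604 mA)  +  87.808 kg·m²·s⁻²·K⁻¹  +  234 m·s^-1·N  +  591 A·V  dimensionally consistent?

No

Work out the base dimensions of each:
  (478 mV) × (604 mA):  [kg·m²·s⁻³·A⁻¹] · [A] = kg·m²·s⁻³
  87.808 kg·m²·s⁻²·K⁻¹:  kg·m²·s⁻²·K⁻¹
  234 m·s^-1·N:  N·m·s⁻¹ = kg·m·s⁻²·m·s⁻¹ = kg·m²·s⁻³
  591 A·V:  V·A = J·C⁻¹·A = kg·m²·s⁻³
The terms do not share a single dimension (kg·m²·s⁻²·K⁻¹ vs kg·m²·s⁻³).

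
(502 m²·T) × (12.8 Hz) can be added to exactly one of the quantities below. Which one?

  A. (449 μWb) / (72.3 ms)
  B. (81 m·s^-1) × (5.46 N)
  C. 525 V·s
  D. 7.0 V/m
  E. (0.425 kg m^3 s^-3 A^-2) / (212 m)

A.

Reference: [kg·m²·s⁻²·A⁻¹] · [s⁻¹] = kg·m²·s⁻³·A⁻¹.
Each option:
  A. [kg·m²·s⁻²·A⁻¹] / [s] = kg·m²·s⁻³·A⁻¹  ← same
  B. [m·s⁻¹] · [kg·m·s⁻²] = kg·m²·s⁻³
  C. V·s = J·C⁻¹·s = kg·m²·s⁻²·A⁻¹
  D. V·m⁻¹ = J·C⁻¹·m⁻¹ = kg·m·s⁻³·A⁻¹
  E. [kg·m³·s⁻³·A⁻²] / [m] = kg·m²·s⁻³·A⁻²
Only A. matches kg·m²·s⁻³·A⁻¹.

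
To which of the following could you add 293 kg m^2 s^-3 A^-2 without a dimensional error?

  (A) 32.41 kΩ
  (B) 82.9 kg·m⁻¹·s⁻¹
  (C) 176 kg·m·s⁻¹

Reference: kg·m²·s⁻³·A⁻².
Each option:
  (A) Ω = V·A⁻¹ = kg·m²·s⁻³·A⁻²  ← same
  (B) kg·m⁻¹·s⁻¹
  (C) kg·m·s⁻¹
Only (A) matches kg·m²·s⁻³·A⁻².

(A)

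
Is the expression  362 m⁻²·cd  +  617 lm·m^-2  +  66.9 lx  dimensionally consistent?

Expand each in SI base units:
  362 m⁻²·cd:  m⁻²·cd
  617 lm·m^-2:  lm·m⁻² = cd·m⁻² = m⁻²·cd
  66.9 lx:  lx = lm·m⁻² = m⁻²·cd
Every term reduces to m⁻²·cd.

Yes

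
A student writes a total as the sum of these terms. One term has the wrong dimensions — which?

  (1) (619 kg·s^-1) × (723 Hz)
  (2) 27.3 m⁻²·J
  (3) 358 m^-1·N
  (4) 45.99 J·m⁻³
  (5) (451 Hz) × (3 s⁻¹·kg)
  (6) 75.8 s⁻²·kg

(4)

Work out the base dimensions of each:
  (1) [kg·s⁻¹] · [s⁻¹] = kg·s⁻²
  (2) J·m⁻² = N·m·m⁻² = kg·s⁻²
  (3) N·m⁻¹ = kg·m·s⁻²·m⁻¹ = kg·s⁻²
  (4) J·m⁻³ = N·m·m⁻³ = kg·m⁻¹·s⁻²
  (5) [s⁻¹] · [kg·s⁻¹] = kg·s⁻²
  (6) kg·s⁻²
All reduce to kg·s⁻² except (4), which is kg·m⁻¹·s⁻².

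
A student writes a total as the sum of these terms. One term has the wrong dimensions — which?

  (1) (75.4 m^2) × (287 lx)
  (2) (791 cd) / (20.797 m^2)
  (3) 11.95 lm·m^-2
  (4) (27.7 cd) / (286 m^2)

(1)

Dimensions:
  (1) [m²] · [m⁻²·cd] = cd
  (2) [cd] / [m²] = m⁻²·cd
  (3) lm·m⁻² = cd·m⁻² = m⁻²·cd
  (4) [cd] / [m²] = m⁻²·cd
All reduce to m⁻²·cd except (1), which is cd.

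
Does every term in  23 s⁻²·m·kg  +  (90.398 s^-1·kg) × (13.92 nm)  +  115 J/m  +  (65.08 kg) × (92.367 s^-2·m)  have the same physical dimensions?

No

In SI base units:
  23 s⁻²·m·kg:  kg·m·s⁻²
  (90.398 s^-1·kg) × (13.92 nm):  [kg·s⁻¹] · [m] = kg·m·s⁻¹
  115 J/m:  J·m⁻¹ = N·m·m⁻¹ = kg·m·s⁻²
  (65.08 kg) × (92.367 s^-2·m):  [kg] · [m·s⁻²] = kg·m·s⁻²
The terms do not share a single dimension (kg·m·s⁻² vs kg·m·s⁻¹).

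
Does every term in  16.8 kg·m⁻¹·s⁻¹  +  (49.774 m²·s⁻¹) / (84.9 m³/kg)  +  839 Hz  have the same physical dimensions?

No

Expand each in SI base units:
  16.8 kg·m⁻¹·s⁻¹:  kg·m⁻¹·s⁻¹
  (49.774 m²·s⁻¹) / (84.9 m³/kg):  [m²·s⁻¹] / [kg⁻¹·m³] = kg·m⁻¹·s⁻¹
  839 Hz:  Hz = s⁻¹
The terms do not share a single dimension (kg·m⁻¹·s⁻¹ vs s⁻¹).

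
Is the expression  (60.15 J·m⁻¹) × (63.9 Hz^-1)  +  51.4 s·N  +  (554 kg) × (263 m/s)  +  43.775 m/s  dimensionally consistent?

No

In SI base units:
  (60.15 J·m⁻¹) × (63.9 Hz^-1):  [kg·m·s⁻²] · [s] = kg·m·s⁻¹
  51.4 s·N:  N·s = kg·m·s⁻²·s = kg·m·s⁻¹
  (554 kg) × (263 m/s):  [kg] · [m·s⁻¹] = kg·m·s⁻¹
  43.775 m/s:  m·s⁻¹
The terms do not share a single dimension (kg·m·s⁻¹ vs m·s⁻¹).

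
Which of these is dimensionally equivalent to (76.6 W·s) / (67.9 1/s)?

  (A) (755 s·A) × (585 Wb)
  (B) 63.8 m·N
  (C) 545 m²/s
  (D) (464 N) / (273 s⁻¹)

(A)

Reference: [kg·m²·s⁻²] / [s⁻¹] = kg·m²·s⁻¹.
Each option:
  (A) [s·A] · [kg·m²·s⁻²·A⁻¹] = kg·m²·s⁻¹  ← same
  (B) N·m = kg·m·s⁻²·m = kg·m²·s⁻²
  (C) m²·s⁻¹
  (D) [kg·m·s⁻²] / [s⁻¹] = kg·m·s⁻¹
Only (A) matches kg·m²·s⁻¹.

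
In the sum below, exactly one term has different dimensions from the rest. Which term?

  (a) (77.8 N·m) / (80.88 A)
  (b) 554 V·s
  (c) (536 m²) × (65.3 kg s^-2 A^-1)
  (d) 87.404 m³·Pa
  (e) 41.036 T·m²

(d)

In SI base units:
  (a) [kg·m²·s⁻²] / [A] = kg·m²·s⁻²·A⁻¹
  (b) V·s = J·C⁻¹·s = kg·m²·s⁻²·A⁻¹
  (c) [m²] · [kg·s⁻²·A⁻¹] = kg·m²·s⁻²·A⁻¹
  (d) Pa·m³ = N·m⁻²·m³ = kg·m²·s⁻²
  (e) T·m² = Wb·m⁻²·m² = kg·m²·s⁻²·A⁻¹
All reduce to kg·m²·s⁻²·A⁻¹ except (d), which is kg·m²·s⁻².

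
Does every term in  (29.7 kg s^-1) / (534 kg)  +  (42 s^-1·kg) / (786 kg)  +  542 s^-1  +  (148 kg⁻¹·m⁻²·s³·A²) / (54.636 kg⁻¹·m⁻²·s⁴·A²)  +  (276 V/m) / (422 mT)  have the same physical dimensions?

No

Reduce each to base SI dimensions:
  (29.7 kg s^-1) / (534 kg):  [kg·s⁻¹] / [kg] = s⁻¹
  (42 s^-1·kg) / (786 kg):  [kg·s⁻¹] / [kg] = s⁻¹
  542 s^-1:  s⁻¹
  (148 kg⁻¹·m⁻²·s³·A²) / (54.636 kg⁻¹·m⁻²·s⁴·A²):  [kg⁻¹·m⁻²·s³·A²] / [kg⁻¹·m⁻²·s⁴·A²] = s⁻¹
  (276 V/m) / (422 mT):  [kg·m·s⁻³·A⁻¹] / [kg·s⁻²·A⁻¹] = m·s⁻¹
The terms do not share a single dimension (m·s⁻¹ vs s⁻¹).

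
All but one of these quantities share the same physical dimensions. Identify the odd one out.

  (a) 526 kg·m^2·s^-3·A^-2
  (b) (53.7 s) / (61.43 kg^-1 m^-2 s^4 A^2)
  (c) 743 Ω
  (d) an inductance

(d)

In SI base units:
  (a) kg·m²·s⁻³·A⁻²
  (b) [s] / [kg⁻¹·m⁻²·s⁴·A²] = kg·m²·s⁻³·A⁻²
  (c) Ω = V·A⁻¹ = kg·m²·s⁻³·A⁻²
  (d) [inductance] = kg·m²·s⁻²·A⁻²
All reduce to kg·m²·s⁻³·A⁻² except (d), which is kg·m²·s⁻²·A⁻².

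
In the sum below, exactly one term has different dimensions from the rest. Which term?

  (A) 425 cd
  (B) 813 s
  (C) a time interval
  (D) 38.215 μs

In SI base units:
  (A) cd
  (B) s
  (C) [time interval] = s
  (D) s
All reduce to s except (A), which is cd.

(A)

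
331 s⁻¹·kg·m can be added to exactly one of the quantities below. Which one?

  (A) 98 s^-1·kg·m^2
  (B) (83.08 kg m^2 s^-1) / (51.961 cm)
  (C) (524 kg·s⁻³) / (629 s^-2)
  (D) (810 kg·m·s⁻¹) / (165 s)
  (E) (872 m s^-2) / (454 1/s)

(B)

Reference: kg·m·s⁻¹.
Each option:
  (A) kg·m²·s⁻¹
  (B) [kg·m²·s⁻¹] / [m] = kg·m·s⁻¹  ← same
  (C) [kg·s⁻³] / [s⁻²] = kg·s⁻¹
  (D) [kg·m·s⁻¹] / [s] = kg·m·s⁻²
  (E) [m·s⁻²] / [s⁻¹] = m·s⁻¹
Only (B) matches kg·m·s⁻¹.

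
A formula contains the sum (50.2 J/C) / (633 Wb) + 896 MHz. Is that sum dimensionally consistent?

Yes

Reduce each to base SI dimensions:
  (50.2 J/C) / (633 Wb):  [kg·m²·s⁻³·A⁻¹] / [kg·m²·s⁻²·A⁻¹] = s⁻¹
  896 MHz:  Hz = s⁻¹
Both are s⁻¹, so they have the same dimensions and can be added.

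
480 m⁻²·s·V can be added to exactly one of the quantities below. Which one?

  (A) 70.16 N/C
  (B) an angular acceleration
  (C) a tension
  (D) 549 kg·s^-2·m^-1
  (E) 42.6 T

(E)

Reference: V·s·m⁻² = J·C⁻¹·s·m⁻² = kg·s⁻²·A⁻¹.
Each option:
  (A) N·C⁻¹ = kg·m·s⁻²·(s·A)⁻¹ = kg·m·s⁻³·A⁻¹
  (B) [angular acceleration] = s⁻²
  (C) [tension] = kg·m·s⁻²
  (D) kg·m⁻¹·s⁻²
  (E) T = Wb·m⁻² = kg·s⁻²·A⁻¹  ← same
Only (E) matches kg·s⁻²·A⁻¹.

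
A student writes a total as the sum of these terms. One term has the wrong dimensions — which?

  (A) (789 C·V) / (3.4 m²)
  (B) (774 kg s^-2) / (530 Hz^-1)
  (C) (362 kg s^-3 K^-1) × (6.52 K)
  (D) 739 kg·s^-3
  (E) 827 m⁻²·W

(A)

Dimensions:
  (A) [kg·m²·s⁻²] / [m²] = kg·s⁻²
  (B) [kg·s⁻²] / [s] = kg·s⁻³
  (C) [kg·s⁻³·K⁻¹] · [K] = kg·s⁻³
  (D) kg·s⁻³
  (E) W·m⁻² = J·s⁻¹·m⁻² = kg·s⁻³
All reduce to kg·s⁻³ except (A), which is kg·s⁻².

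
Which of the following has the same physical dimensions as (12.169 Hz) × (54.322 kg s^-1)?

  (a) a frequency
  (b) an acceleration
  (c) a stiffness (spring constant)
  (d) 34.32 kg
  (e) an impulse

(c)

Reference: [s⁻¹] · [kg·s⁻¹] = kg·s⁻².
Each option:
  (a) [frequency] = s⁻¹
  (b) [acceleration] = m·s⁻²
  (c) [stiffness (spring constant)] = kg·s⁻²  ← same
  (d) kg
  (e) [impulse] = kg·m·s⁻¹
Only (c) matches kg·s⁻².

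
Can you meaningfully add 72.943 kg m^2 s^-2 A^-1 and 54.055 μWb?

Work out the base dimensions of each:
  72.943 kg m^2 s^-2 A^-1:  kg·m²·s⁻²·A⁻¹
  54.055 μWb:  Wb = V·s = kg·m²·s⁻²·A⁻¹
Both are kg·m²·s⁻²·A⁻¹, so they have the same dimensions and can be added.

Yes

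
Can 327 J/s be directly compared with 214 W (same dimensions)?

Yes

Reduce each to base SI dimensions:
  327 J/s:  J·s⁻¹ = N·m·s⁻¹ = kg·m²·s⁻³
  214 W:  W = J·s⁻¹ = kg·m²·s⁻³
Both are kg·m²·s⁻³, so they have the same dimensions and can be added.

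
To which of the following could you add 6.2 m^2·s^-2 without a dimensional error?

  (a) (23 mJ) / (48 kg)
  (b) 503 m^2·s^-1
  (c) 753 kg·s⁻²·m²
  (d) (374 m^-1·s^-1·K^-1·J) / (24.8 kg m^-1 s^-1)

Reference: m²·s⁻².
Each option:
  (a) [kg·m²·s⁻²] / [kg] = m²·s⁻²  ← same
  (b) m²·s⁻¹
  (c) kg·m²·s⁻²
  (d) [kg·m·s⁻³·K⁻¹] / [kg·m⁻¹·s⁻¹] = m²·s⁻²·K⁻¹
Only (a) matches m²·s⁻².

(a)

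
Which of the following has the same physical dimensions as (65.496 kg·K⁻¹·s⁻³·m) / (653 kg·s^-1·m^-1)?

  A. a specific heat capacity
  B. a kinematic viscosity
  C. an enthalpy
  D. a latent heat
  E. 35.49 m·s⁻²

Reference: [kg·m·s⁻³·K⁻¹] / [kg·m⁻¹·s⁻¹] = m²·s⁻²·K⁻¹.
Each option:
  A. [specific heat capacity] = m²·s⁻²·K⁻¹  ← same
  B. [kinematic viscosity] = m²·s⁻¹
  C. [enthalpy] = kg·m²·s⁻²
  D. [latent heat] = m²·s⁻²
  E. m·s⁻²
Only A. matches m²·s⁻²·K⁻¹.

A.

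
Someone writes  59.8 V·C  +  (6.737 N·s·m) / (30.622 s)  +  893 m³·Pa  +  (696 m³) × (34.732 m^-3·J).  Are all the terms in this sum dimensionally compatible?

Yes

Reduce each to base SI dimensions:
  59.8 V·C:  C·V = s·A·J·C⁻¹ = kg·m²·s⁻²
  (6.737 N·s·m) / (30.622 s):  [kg·m²·s⁻¹] / [s] = kg·m²·s⁻²
  893 m³·Pa:  Pa·m³ = N·m⁻²·m³ = kg·m²·s⁻²
  (696 m³) × (34.732 m^-3·J):  [m³] · [kg·m⁻¹·s⁻²] = kg·m²·s⁻²
Every term reduces to kg·m²·s⁻².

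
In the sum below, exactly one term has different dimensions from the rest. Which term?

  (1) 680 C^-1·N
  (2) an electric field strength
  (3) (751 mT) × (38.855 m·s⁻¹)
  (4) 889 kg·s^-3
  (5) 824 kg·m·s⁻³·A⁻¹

In SI base units:
  (1) N·C⁻¹ = kg·m·s⁻²·(s·A)⁻¹ = kg·m·s⁻³·A⁻¹
  (2) [electric field strength] = kg·m·s⁻³·A⁻¹
  (3) [kg·s⁻²·A⁻¹] · [m·s⁻¹] = kg·m·s⁻³·A⁻¹
  (4) kg·s⁻³
  (5) kg·m·s⁻³·A⁻¹
All reduce to kg·m·s⁻³·A⁻¹ except (4), which is kg·s⁻³.

(4)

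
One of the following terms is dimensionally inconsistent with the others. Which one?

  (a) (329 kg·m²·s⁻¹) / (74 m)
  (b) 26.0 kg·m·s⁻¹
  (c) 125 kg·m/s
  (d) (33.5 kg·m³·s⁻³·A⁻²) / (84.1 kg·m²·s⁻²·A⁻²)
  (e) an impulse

(d)

In SI base units:
  (a) [kg·m²·s⁻¹] / [m] = kg·m·s⁻¹
  (b) kg·m·s⁻¹
  (c) kg·m·s⁻¹
  (d) [kg·m³·s⁻³·A⁻²] / [kg·m²·s⁻²·A⁻²] = m·s⁻¹
  (e) [impulse] = kg·m·s⁻¹
All reduce to kg·m·s⁻¹ except (d), which is m·s⁻¹.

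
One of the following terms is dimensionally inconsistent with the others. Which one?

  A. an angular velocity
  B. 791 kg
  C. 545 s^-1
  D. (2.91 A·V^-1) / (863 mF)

Dimensions:
  A. [angular velocity] = s⁻¹
  B. kg
  C. s⁻¹
  D. [kg⁻¹·m⁻²·s³·A²] / [kg⁻¹·m⁻²·s⁴·A²] = s⁻¹
All reduce to s⁻¹ except B., which is kg.

B.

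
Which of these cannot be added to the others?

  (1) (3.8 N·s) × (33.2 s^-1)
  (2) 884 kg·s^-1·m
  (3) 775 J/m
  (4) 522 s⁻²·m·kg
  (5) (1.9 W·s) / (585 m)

Work out the base dimensions of each:
  (1) [kg·m·s⁻¹] · [s⁻¹] = kg·m·s⁻²
  (2) kg·m·s⁻¹
  (3) J·m⁻¹ = N·m·m⁻¹ = kg·m·s⁻²
  (4) kg·m·s⁻²
  (5) [kg·m²·s⁻²] / [m] = kg·m·s⁻²
All reduce to kg·m·s⁻² except (2), which is kg·m·s⁻¹.

(2)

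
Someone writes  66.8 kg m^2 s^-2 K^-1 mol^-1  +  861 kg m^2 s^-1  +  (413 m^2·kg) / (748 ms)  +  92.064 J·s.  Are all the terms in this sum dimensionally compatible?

In SI base units:
  66.8 kg m^2 s^-2 K^-1 mol^-1:  kg·m²·s⁻²·K⁻¹·mol⁻¹
  861 kg m^2 s^-1:  kg·m²·s⁻¹
  (413 m^2·kg) / (748 ms):  [kg·m²] / [s] = kg·m²·s⁻¹
  92.064 J·s:  J·s = N·m·s = kg·m²·s⁻¹
The terms do not share a single dimension (kg·m²·s⁻²·K⁻¹·mol⁻¹ vs kg·m²·s⁻¹).

No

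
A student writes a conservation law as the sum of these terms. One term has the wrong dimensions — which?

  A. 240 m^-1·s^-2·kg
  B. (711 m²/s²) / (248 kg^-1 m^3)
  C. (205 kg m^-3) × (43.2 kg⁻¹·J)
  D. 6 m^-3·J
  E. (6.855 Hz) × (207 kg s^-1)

E.

Expand each in SI base units:
  A. kg·m⁻¹·s⁻²
  B. [m²·s⁻²] / [kg⁻¹·m³] = kg·m⁻¹·s⁻²
  C. [kg·m⁻³] · [m²·s⁻²] = kg·m⁻¹·s⁻²
  D. J·m⁻³ = N·m·m⁻³ = kg·m⁻¹·s⁻²
  E. [s⁻¹] · [kg·s⁻¹] = kg·s⁻²
All reduce to kg·m⁻¹·s⁻² except E., which is kg·s⁻².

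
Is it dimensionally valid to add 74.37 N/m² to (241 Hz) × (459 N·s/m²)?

Reduce each to base SI dimensions:
  74.37 N/m²:  N·m⁻² = kg·m·s⁻²·m⁻² = kg·m⁻¹·s⁻²
  (241 Hz) × (459 N·s/m²):  [s⁻¹] · [kg·m⁻¹·s⁻¹] = kg·m⁻¹·s⁻²
Both are kg·m⁻¹·s⁻², so they have the same dimensions and can be added.

Yes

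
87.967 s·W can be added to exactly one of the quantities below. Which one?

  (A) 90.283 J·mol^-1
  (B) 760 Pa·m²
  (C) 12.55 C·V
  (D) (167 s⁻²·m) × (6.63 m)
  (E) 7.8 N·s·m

(C)

Reference: W·s = J·s⁻¹·s = kg·m²·s⁻².
Each option:
  (A) J·mol⁻¹ = N·m·mol⁻¹ = kg·m²·s⁻²·mol⁻¹
  (B) Pa·m² = N·m⁻²·m² = kg·m·s⁻²
  (C) C·V = s·A·J·C⁻¹ = kg·m²·s⁻²  ← same
  (D) [m·s⁻²] · [m] = m²·s⁻²
  (E) N·m·s = kg·m·s⁻²·m·s = kg·m²·s⁻¹
Only (C) matches kg·m²·s⁻².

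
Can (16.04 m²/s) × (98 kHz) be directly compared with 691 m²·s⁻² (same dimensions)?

Reduce each to base SI dimensions:
  (16.04 m²/s) × (98 kHz):  [m²·s⁻¹] · [s⁻¹] = m²·s⁻²
  691 m²·s⁻²:  m²·s⁻²
Both are m²·s⁻², so they have the same dimensions and can be added.

Yes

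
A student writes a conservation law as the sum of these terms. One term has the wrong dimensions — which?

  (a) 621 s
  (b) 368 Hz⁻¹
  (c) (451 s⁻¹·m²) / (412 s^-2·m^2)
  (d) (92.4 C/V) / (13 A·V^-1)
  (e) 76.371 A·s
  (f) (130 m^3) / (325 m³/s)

In SI base units:
  (a) s
  (b) Hz⁻¹ = (s⁻¹)⁻¹ = s
  (c) [m²·s⁻¹] / [m²·s⁻²] = s
  (d) [kg⁻¹·m⁻²·s⁴·A²] / [kg⁻¹·m⁻²·s³·A²] = s
  (e) A·s = s·A
  (f) [m³] / [m³·s⁻¹] = s
All reduce to s except (e), which is s·A.

(e)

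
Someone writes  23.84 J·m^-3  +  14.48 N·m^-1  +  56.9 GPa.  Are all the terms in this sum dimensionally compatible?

Reduce each to base SI dimensions:
  23.84 J·m^-3:  J·m⁻³ = N·m·m⁻³ = kg·m⁻¹·s⁻²
  14.48 N·m^-1:  N·m⁻¹ = kg·m·s⁻²·m⁻¹ = kg·s⁻²
  56.9 GPa:  Pa = N·m⁻² = kg·m⁻¹·s⁻²
The terms do not share a single dimension (kg·m⁻¹·s⁻² vs kg·s⁻²).

No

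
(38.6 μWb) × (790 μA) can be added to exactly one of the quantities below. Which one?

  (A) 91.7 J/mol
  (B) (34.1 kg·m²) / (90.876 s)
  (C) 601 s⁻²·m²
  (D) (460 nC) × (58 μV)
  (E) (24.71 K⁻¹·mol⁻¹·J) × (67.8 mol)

Reference: [kg·m²·s⁻²·A⁻¹] · [A] = kg·m²·s⁻².
Each option:
  (A) J·mol⁻¹ = N·m·mol⁻¹ = kg·m²·s⁻²·mol⁻¹
  (B) [kg·m²] / [s] = kg·m²·s⁻¹
  (C) m²·s⁻²
  (D) [s·A] · [kg·m²·s⁻³·A⁻¹] = kg·m²·s⁻²  ← same
  (E) [kg·m²·s⁻²·K⁻¹·mol⁻¹] · [mol] = kg·m²·s⁻²·K⁻¹
Only (D) matches kg·m²·s⁻².

(D)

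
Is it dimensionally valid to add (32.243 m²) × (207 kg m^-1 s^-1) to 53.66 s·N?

Yes

Reduce each to base SI dimensions:
  (32.243 m²) × (207 kg m^-1 s^-1):  [m²] · [kg·m⁻¹·s⁻¹] = kg·m·s⁻¹
  53.66 s·N:  N·s = kg·m·s⁻²·s = kg·m·s⁻¹
Both are kg·m·s⁻¹, so they have the same dimensions and can be added.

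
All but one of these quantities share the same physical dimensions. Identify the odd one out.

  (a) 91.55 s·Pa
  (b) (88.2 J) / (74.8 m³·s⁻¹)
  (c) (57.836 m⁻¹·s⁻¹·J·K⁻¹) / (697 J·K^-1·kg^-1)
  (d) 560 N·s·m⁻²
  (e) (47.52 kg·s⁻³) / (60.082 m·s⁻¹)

Dimensions:
  (a) Pa·s = N·m⁻²·s = kg·m⁻¹·s⁻¹
  (b) [kg·m²·s⁻²] / [m³·s⁻¹] = kg·m⁻¹·s⁻¹
  (c) [kg·m·s⁻³·K⁻¹] / [m²·s⁻²·K⁻¹] = kg·m⁻¹·s⁻¹
  (d) N·s·m⁻² = kg·m·s⁻²·s·m⁻² = kg·m⁻¹·s⁻¹
  (e) [kg·s⁻³] / [m·s⁻¹] = kg·m⁻¹·s⁻²
All reduce to kg·m⁻¹·s⁻¹ except (e), which is kg·m⁻¹·s⁻².

(e)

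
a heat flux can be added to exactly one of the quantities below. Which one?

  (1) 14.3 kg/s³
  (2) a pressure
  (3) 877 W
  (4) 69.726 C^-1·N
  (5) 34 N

Reference: [heat flux] = kg·s⁻³.
Each option:
  (1) kg·s⁻³  ← same
  (2) [pressure] = kg·m⁻¹·s⁻²
  (3) W = J·s⁻¹ = kg·m²·s⁻³
  (4) N·C⁻¹ = kg·m·s⁻²·(s·A)⁻¹ = kg·m·s⁻³·A⁻¹
  (5) N = kg·m·s⁻²
Only (1) matches kg·s⁻³.

(1)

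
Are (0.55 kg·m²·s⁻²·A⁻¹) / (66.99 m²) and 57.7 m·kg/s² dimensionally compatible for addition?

Reduce each to base SI dimensions:
  (0.55 kg·m²·s⁻²·A⁻¹) / (66.99 m²):  [kg·m²·s⁻²·A⁻¹] / [m²] = kg·s⁻²·A⁻¹
  57.7 m·kg/s²:  kg·m·s⁻²
kg·s⁻²·A⁻¹ ≠ kg·m·s⁻², so they cannot be added.

No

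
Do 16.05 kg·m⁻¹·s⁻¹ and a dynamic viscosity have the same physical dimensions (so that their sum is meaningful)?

Yes

In SI base units:
  16.05 kg·m⁻¹·s⁻¹:  kg·m⁻¹·s⁻¹
  a dynamic viscosity:  [dynamic viscosity] = kg·m⁻¹·s⁻¹
Both are kg·m⁻¹·s⁻¹, so they have the same dimensions and can be added.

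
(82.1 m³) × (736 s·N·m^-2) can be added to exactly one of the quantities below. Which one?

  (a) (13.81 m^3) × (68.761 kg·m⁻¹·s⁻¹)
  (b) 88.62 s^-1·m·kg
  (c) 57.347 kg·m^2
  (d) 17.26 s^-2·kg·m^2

(a)

Reference: [m³] · [kg·m⁻¹·s⁻¹] = kg·m²·s⁻¹.
Each option:
  (a) [m³] · [kg·m⁻¹·s⁻¹] = kg·m²·s⁻¹  ← same
  (b) kg·m·s⁻¹
  (c) kg·m²
  (d) kg·m²·s⁻²
Only (a) matches kg·m²·s⁻¹.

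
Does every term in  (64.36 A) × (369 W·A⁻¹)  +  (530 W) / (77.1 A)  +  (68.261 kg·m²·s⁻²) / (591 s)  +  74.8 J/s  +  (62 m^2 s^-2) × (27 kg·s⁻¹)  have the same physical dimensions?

Work out the base dimensions of each:
  (64.36 A) × (369 W·A⁻¹):  [A] · [kg·m²·s⁻³·A⁻¹] = kg·m²·s⁻³
  (530 W) / (77.1 A):  [kg·m²·s⁻³] / [A] = kg·m²·s⁻³·A⁻¹
  (68.261 kg·m²·s⁻²) / (591 s):  [kg·m²·s⁻²] / [s] = kg·m²·s⁻³
  74.8 J/s:  J·s⁻¹ = N·m·s⁻¹ = kg·m²·s⁻³
  (62 m^2 s^-2) × (27 kg·s⁻¹):  [m²·s⁻²] · [kg·s⁻¹] = kg·m²·s⁻³
The terms do not share a single dimension (kg·m²·s⁻³ vs kg·m²·s⁻³·A⁻¹).

No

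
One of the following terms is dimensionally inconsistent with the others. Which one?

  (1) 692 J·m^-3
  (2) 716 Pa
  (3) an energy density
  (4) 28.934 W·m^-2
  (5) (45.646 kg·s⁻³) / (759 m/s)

Work out the base dimensions of each:
  (1) J·m⁻³ = N·m·m⁻³ = kg·m⁻¹·s⁻²
  (2) Pa = N·m⁻² = kg·m⁻¹·s⁻²
  (3) [energy density] = kg·m⁻¹·s⁻²
  (4) W·m⁻² = J·s⁻¹·m⁻² = kg·s⁻³
  (5) [kg·s⁻³] / [m·s⁻¹] = kg·m⁻¹·s⁻²
All reduce to kg·m⁻¹·s⁻² except (4), which is kg·s⁻³.

(4)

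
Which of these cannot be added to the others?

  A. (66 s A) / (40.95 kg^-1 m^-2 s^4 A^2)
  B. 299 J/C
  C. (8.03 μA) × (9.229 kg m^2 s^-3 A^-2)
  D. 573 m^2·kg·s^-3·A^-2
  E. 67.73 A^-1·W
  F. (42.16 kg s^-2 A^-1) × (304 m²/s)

D.

Dimensions:
  A. [s·A] / [kg⁻¹·m⁻²·s⁴·A²] = kg·m²·s⁻³·A⁻¹
  B. J·C⁻¹ = N·m·(s·A)⁻¹ = kg·m²·s⁻³·A⁻¹
  C. [A] · [kg·m²·s⁻³·A⁻²] = kg·m²·s⁻³·A⁻¹
  D. kg·m²·s⁻³·A⁻²
  E. W·A⁻¹ = J·s⁻¹·A⁻¹ = kg·m²·s⁻³·A⁻¹
  F. [kg·s⁻²·A⁻¹] · [m²·s⁻¹] = kg·m²·s⁻³·A⁻¹
All reduce to kg·m²·s⁻³·A⁻¹ except D., which is kg·m²·s⁻³·A⁻².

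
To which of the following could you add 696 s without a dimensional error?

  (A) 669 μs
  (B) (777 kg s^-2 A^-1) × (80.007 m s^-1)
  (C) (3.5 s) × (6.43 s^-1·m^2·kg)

Reference: s.
Each option:
  (A) s  ← same
  (B) [kg·s⁻²·A⁻¹] · [m·s⁻¹] = kg·m·s⁻³·A⁻¹
  (C) [s] · [kg·m²·s⁻¹] = kg·m²
Only (A) matches s.

(A)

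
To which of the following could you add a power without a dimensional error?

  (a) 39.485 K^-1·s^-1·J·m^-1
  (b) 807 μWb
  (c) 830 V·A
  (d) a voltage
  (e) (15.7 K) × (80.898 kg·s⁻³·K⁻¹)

Reference: [power] = kg·m²·s⁻³.
Each option:
  (a) J·s⁻¹·m⁻¹·K⁻¹ = N·m·s⁻¹·m⁻¹·K⁻¹ = kg·m·s⁻³·K⁻¹
  (b) Wb = V·s = kg·m²·s⁻²·A⁻¹
  (c) V·A = J·C⁻¹·A = kg·m²·s⁻³  ← same
  (d) [voltage] = kg·m²·s⁻³·A⁻¹
  (e) [K] · [kg·s⁻³·K⁻¹] = kg·s⁻³
Only (c) matches kg·m²·s⁻³.

(c)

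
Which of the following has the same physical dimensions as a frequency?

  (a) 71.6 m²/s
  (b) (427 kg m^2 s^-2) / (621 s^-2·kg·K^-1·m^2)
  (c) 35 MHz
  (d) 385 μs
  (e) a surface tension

Reference: [frequency] = s⁻¹.
Each option:
  (a) m²·s⁻¹
  (b) [kg·m²·s⁻²] / [kg·m²·s⁻²·K⁻¹] = K
  (c) Hz = s⁻¹  ← same
  (d) s
  (e) [surface tension] = kg·s⁻²
Only (c) matches s⁻¹.

(c)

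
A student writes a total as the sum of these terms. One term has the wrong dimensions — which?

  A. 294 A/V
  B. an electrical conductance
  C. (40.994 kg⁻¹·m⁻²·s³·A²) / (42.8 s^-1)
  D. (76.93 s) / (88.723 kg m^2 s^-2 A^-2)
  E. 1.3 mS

In SI base units:
  A. A·V⁻¹ = A·(J·C⁻¹)⁻¹ = kg⁻¹·m⁻²·s³·A²
  B. [electrical conductance] = kg⁻¹·m⁻²·s³·A²
  C. [kg⁻¹·m⁻²·s³·A²] / [s⁻¹] = kg⁻¹·m⁻²·s⁴·A²
  D. [s] / [kg·m²·s⁻²·A⁻²] = kg⁻¹·m⁻²·s³·A²
  E. S = Ω⁻¹ = kg⁻¹·m⁻²·s³·A²
All reduce to kg⁻¹·m⁻²·s³·A² except C., which is kg⁻¹·m⁻²·s⁴·A².

C.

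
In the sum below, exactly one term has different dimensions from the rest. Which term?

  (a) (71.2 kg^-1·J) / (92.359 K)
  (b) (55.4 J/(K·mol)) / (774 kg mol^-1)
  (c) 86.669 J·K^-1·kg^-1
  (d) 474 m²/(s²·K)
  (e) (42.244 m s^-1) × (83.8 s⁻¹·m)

Dimensions:
  (a) [m²·s⁻²] / [K] = m²·s⁻²·K⁻¹
  (b) [kg·m²·s⁻²·K⁻¹·mol⁻¹] / [kg·mol⁻¹] = m²·s⁻²·K⁻¹
  (c) J·kg⁻¹·K⁻¹ = N·m·kg⁻¹·K⁻¹ = m²·s⁻²·K⁻¹
  (d) m²·s⁻²·K⁻¹
  (e) [m·s⁻¹] · [m·s⁻¹] = m²·s⁻²
All reduce to m²·s⁻²·K⁻¹ except (e), which is m²·s⁻².

(e)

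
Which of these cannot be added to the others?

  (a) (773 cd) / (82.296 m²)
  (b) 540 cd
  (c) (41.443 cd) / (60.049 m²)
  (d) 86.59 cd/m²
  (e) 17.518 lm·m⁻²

(b)

Work out the base dimensions of each:
  (a) [cd] / [m²] = m⁻²·cd
  (b) cd
  (c) [cd] / [m²] = m⁻²·cd
  (d) cd·m⁻² = m⁻²·cd
  (e) lm·m⁻² = cd·m⁻² = m⁻²·cd
All reduce to m⁻²·cd except (b), which is cd.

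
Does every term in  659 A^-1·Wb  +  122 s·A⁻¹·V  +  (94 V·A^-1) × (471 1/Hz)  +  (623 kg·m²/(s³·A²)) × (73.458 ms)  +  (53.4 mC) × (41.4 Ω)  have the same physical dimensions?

Dimensions:
  659 A^-1·Wb:  Wb·A⁻¹ = V·s·A⁻¹ = kg·m²·s⁻²·A⁻²
  122 s·A⁻¹·V:  V·s·A⁻¹ = J·C⁻¹·s·A⁻¹ = kg·m²·s⁻²·A⁻²
  (94 V·A^-1) × (471 1/Hz):  [kg·m²·s⁻³·A⁻²] · [s] = kg·m²·s⁻²·A⁻²
  (623 kg·m²/(s³·A²)) × (73.458 ms):  [kg·m²·s⁻³·A⁻²] · [s] = kg·m²·s⁻²·A⁻²
  (53.4 mC) × (41.4 Ω):  [s·A] · [kg·m²·s⁻³·A⁻²] = kg·m²·s⁻²·A⁻¹
The terms do not share a single dimension (kg·m²·s⁻²·A⁻² vs kg·m²·s⁻²·A⁻¹).

No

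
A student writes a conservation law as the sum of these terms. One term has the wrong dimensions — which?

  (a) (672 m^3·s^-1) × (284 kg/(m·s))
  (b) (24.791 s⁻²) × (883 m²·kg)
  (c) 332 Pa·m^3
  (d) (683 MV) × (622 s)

(d)

Expand each in SI base units:
  (a) [m³·s⁻¹] · [kg·m⁻¹·s⁻¹] = kg·m²·s⁻²
  (b) [s⁻²] · [kg·m²] = kg·m²·s⁻²
  (c) Pa·m³ = N·m⁻²·m³ = kg·m²·s⁻²
  (d) [kg·m²·s⁻³·A⁻¹] · [s] = kg·m²·s⁻²·A⁻¹
All reduce to kg·m²·s⁻² except (d), which is kg·m²·s⁻²·A⁻¹.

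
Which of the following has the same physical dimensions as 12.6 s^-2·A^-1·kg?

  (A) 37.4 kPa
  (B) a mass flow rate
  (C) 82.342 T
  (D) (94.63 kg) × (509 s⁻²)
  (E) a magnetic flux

(C)

Reference: kg·s⁻²·A⁻¹.
Each option:
  (A) Pa = N·m⁻² = kg·m⁻¹·s⁻²
  (B) [mass flow rate] = kg·s⁻¹
  (C) T = Wb·m⁻² = kg·s⁻²·A⁻¹  ← same
  (D) [kg] · [s⁻²] = kg·s⁻²
  (E) [magnetic flux] = kg·m²·s⁻²·A⁻¹
Only (C) matches kg·s⁻²·A⁻¹.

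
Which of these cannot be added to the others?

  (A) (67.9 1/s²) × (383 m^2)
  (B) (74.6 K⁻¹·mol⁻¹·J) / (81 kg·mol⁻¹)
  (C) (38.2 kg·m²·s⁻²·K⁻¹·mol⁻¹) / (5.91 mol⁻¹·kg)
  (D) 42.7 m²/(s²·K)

Work out the base dimensions of each:
  (A) [s⁻²] · [m²] = m²·s⁻²
  (B) [kg·m²·s⁻²·K⁻¹·mol⁻¹] / [kg·mol⁻¹] = m²·s⁻²·K⁻¹
  (C) [kg·m²·s⁻²·K⁻¹·mol⁻¹] / [kg·mol⁻¹] = m²·s⁻²·K⁻¹
  (D) m²·s⁻²·K⁻¹
All reduce to m²·s⁻²·K⁻¹ except (A), which is m²·s⁻².

(A)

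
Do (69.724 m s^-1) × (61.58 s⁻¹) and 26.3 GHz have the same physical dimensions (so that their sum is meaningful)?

Dimensions:
  (69.724 m s^-1) × (61.58 s⁻¹):  [m·s⁻¹] · [s⁻¹] = m·s⁻²
  26.3 GHz:  Hz = s⁻¹
m·s⁻² ≠ s⁻¹, so they cannot be added.

No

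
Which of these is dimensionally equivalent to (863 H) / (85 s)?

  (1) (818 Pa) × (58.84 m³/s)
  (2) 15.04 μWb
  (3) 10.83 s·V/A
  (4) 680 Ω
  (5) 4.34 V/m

(4)

Reference: [kg·m²·s⁻²·A⁻²] / [s] = kg·m²·s⁻³·A⁻².
Each option:
  (1) [kg·m⁻¹·s⁻²] · [m³·s⁻¹] = kg·m²·s⁻³
  (2) Wb = V·s = kg·m²·s⁻²·A⁻¹
  (3) V·s·A⁻¹ = J·C⁻¹·s·A⁻¹ = kg·m²·s⁻²·A⁻²
  (4) Ω = V·A⁻¹ = kg·m²·s⁻³·A⁻²  ← same
  (5) V·m⁻¹ = J·C⁻¹·m⁻¹ = kg·m·s⁻³·A⁻¹
Only (4) matches kg·m²·s⁻³·A⁻².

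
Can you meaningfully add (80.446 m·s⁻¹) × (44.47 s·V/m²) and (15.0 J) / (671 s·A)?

Expand each in SI base units:
  (80.446 m·s⁻¹) × (44.47 s·V/m²):  [m·s⁻¹] · [kg·s⁻²·A⁻¹] = kg·m·s⁻³·A⁻¹
  (15.0 J) / (671 s·A):  [kg·m²·s⁻²] / [s·A] = kg·m²·s⁻³·A⁻¹
kg·m·s⁻³·A⁻¹ ≠ kg·m²·s⁻³·A⁻¹, so they cannot be added.

No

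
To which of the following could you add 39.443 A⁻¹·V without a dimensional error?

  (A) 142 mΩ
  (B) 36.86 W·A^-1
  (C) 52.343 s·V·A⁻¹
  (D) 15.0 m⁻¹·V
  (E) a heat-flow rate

Reference: V·A⁻¹ = J·C⁻¹·A⁻¹ = kg·m²·s⁻³·A⁻².
Each option:
  (A) Ω = V·A⁻¹ = kg·m²·s⁻³·A⁻²  ← same
  (B) W·A⁻¹ = J·s⁻¹·A⁻¹ = kg·m²·s⁻³·A⁻¹
  (C) V·s·A⁻¹ = J·C⁻¹·s·A⁻¹ = kg·m²·s⁻²·A⁻²
  (D) V·m⁻¹ = J·C⁻¹·m⁻¹ = kg·m·s⁻³·A⁻¹
  (E) [heat-flow rate] = kg·m²·s⁻³
Only (A) matches kg·m²·s⁻³·A⁻².

(A)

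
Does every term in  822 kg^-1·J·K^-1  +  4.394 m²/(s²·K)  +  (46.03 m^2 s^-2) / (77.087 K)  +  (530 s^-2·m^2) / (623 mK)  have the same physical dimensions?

Yes

In SI base units:
  822 kg^-1·J·K^-1:  J·kg⁻¹·K⁻¹ = N·m·kg⁻¹·K⁻¹ = m²·s⁻²·K⁻¹
  4.394 m²/(s²·K):  m²·s⁻²·K⁻¹
  (46.03 m^2 s^-2) / (77.087 K):  [m²·s⁻²] / [K] = m²·s⁻²·K⁻¹
  (530 s^-2·m^2) / (623 mK):  [m²·s⁻²] / [K] = m²·s⁻²·K⁻¹
Every term reduces to m²·s⁻²·K⁻¹.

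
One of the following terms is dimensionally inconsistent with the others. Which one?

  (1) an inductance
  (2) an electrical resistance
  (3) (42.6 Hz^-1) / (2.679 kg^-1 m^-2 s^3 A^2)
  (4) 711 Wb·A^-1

Work out the base dimensions of each:
  (1) [inductance] = kg·m²·s⁻²·A⁻²
  (2) [electrical resistance] = kg·m²·s⁻³·A⁻²
  (3) [s] / [kg⁻¹·m⁻²·s³·A²] = kg·m²·s⁻²·A⁻²
  (4) Wb·A⁻¹ = V·s·A⁻¹ = kg·m²·s⁻²·A⁻²
All reduce to kg·m²·s⁻²·A⁻² except (2), which is kg·m²·s⁻³·A⁻².

(2)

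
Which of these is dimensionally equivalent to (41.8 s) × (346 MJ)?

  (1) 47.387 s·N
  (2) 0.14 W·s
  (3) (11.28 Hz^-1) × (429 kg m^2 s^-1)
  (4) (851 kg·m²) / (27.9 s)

Reference: [s] · [kg·m²·s⁻²] = kg·m²·s⁻¹.
Each option:
  (1) N·s = kg·m·s⁻²·s = kg·m·s⁻¹
  (2) W·s = J·s⁻¹·s = kg·m²·s⁻²
  (3) [s] · [kg·m²·s⁻¹] = kg·m²
  (4) [kg·m²] / [s] = kg·m²·s⁻¹  ← same
Only (4) matches kg·m²·s⁻¹.

(4)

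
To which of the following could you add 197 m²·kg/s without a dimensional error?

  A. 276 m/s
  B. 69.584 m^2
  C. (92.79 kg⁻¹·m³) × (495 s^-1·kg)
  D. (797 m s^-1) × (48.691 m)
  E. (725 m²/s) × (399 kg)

Reference: kg·m²·s⁻¹.
Each option:
  A. m·s⁻¹
  B. m²
  C. [kg⁻¹·m³] · [kg·s⁻¹] = m³·s⁻¹
  D. [m·s⁻¹] · [m] = m²·s⁻¹
  E. [m²·s⁻¹] · [kg] = kg·m²·s⁻¹  ← same
Only E. matches kg·m²·s⁻¹.

E.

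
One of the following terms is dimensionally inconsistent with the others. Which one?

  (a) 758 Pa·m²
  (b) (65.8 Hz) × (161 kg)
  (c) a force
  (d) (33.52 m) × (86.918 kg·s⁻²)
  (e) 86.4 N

(b)

In SI base units:
  (a) Pa·m² = N·m⁻²·m² = kg·m·s⁻²
  (b) [s⁻¹] · [kg] = kg·s⁻¹
  (c) [force] = kg·m·s⁻²
  (d) [m] · [kg·s⁻²] = kg·m·s⁻²
  (e) N = kg·m·s⁻²
All reduce to kg·m·s⁻² except (b), which is kg·s⁻¹.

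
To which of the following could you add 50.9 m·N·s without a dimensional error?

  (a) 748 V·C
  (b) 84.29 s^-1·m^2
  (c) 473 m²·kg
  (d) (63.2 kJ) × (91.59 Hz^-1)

Reference: N·m·s = kg·m·s⁻²·m·s = kg·m²·s⁻¹.
Each option:
  (a) C·V = s·A·J·C⁻¹ = kg·m²·s⁻²
  (b) m²·s⁻¹
  (c) kg·m²
  (d) [kg·m²·s⁻²] · [s] = kg·m²·s⁻¹  ← same
Only (d) matches kg·m²·s⁻¹.

(d)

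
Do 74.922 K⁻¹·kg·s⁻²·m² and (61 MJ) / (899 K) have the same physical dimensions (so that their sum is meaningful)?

Expand each in SI base units:
  74.922 K⁻¹·kg·s⁻²·m²:  kg·m²·s⁻²·K⁻¹
  (61 MJ) / (899 K):  [kg·m²·s⁻²] / [K] = kg·m²·s⁻²·K⁻¹
Both are kg·m²·s⁻²·K⁻¹, so they have the same dimensions and can be added.

Yes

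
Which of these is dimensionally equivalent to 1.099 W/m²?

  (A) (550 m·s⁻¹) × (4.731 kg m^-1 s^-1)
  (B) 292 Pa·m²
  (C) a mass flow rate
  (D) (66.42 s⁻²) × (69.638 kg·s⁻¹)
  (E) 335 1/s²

(D)

Reference: W·m⁻² = J·s⁻¹·m⁻² = kg·s⁻³.
Each option:
  (A) [m·s⁻¹] · [kg·m⁻¹·s⁻¹] = kg·s⁻²
  (B) Pa·m² = N·m⁻²·m² = kg·m·s⁻²
  (C) [mass flow rate] = kg·s⁻¹
  (D) [s⁻²] · [kg·s⁻¹] = kg·s⁻³  ← same
  (E) s⁻²
Only (D) matches kg·s⁻³.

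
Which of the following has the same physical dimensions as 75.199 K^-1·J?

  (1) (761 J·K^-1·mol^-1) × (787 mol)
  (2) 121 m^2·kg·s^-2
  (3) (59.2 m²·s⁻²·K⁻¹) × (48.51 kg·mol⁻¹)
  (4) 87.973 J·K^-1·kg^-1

(1)

Reference: J·K⁻¹ = N·m·K⁻¹ = kg·m²·s⁻²·K⁻¹.
Each option:
  (1) [kg·m²·s⁻²·K⁻¹·mol⁻¹] · [mol] = kg·m²·s⁻²·K⁻¹  ← same
  (2) kg·m²·s⁻²
  (3) [m²·s⁻²·K⁻¹] · [kg·mol⁻¹] = kg·m²·s⁻²·K⁻¹·mol⁻¹
  (4) J·kg⁻¹·K⁻¹ = N·m·kg⁻¹·K⁻¹ = m²·s⁻²·K⁻¹
Only (1) matches kg·m²·s⁻²·K⁻¹.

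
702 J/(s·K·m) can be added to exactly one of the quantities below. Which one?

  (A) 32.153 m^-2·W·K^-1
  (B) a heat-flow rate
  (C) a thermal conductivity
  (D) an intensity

Reference: J·s⁻¹·m⁻¹·K⁻¹ = N·m·s⁻¹·m⁻¹·K⁻¹ = kg·m·s⁻³·K⁻¹.
Each option:
  (A) W·m⁻²·K⁻¹ = J·s⁻¹·m⁻²·K⁻¹ = kg·s⁻³·K⁻¹
  (B) [heat-flow rate] = kg·m²·s⁻³
  (C) [thermal conductivity] = kg·m·s⁻³·K⁻¹  ← same
  (D) [intensity] = kg·s⁻³
Only (C) matches kg·m·s⁻³·K⁻¹.

(C)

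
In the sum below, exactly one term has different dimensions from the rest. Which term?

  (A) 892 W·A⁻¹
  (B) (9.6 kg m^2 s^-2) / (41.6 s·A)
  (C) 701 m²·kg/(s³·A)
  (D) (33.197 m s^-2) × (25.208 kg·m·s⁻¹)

(D)

Dimensions:
  (A) W·A⁻¹ = J·s⁻¹·A⁻¹ = kg·m²·s⁻³·A⁻¹
  (B) [kg·m²·s⁻²] / [s·A] = kg·m²·s⁻³·A⁻¹
  (C) kg·m²·s⁻³·A⁻¹
  (D) [m·s⁻²] · [kg·m·s⁻¹] = kg·m²·s⁻³
All reduce to kg·m²·s⁻³·A⁻¹ except (D), which is kg·m²·s⁻³.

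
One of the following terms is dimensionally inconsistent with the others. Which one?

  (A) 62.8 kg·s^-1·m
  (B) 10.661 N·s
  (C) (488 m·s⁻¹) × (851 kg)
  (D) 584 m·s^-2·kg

Dimensions:
  (A) kg·m·s⁻¹
  (B) N·s = kg·m·s⁻²·s = kg·m·s⁻¹
  (C) [m·s⁻¹] · [kg] = kg·m·s⁻¹
  (D) kg·m·s⁻²
All reduce to kg·m·s⁻¹ except (D), which is kg·m·s⁻².

(D)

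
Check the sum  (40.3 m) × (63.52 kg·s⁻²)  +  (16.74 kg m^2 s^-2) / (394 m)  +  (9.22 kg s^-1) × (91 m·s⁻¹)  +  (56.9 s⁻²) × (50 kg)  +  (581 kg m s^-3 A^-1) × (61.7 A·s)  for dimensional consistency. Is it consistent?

Dimensions:
  (40.3 m) × (63.52 kg·s⁻²):  [m] · [kg·s⁻²] = kg·m·s⁻²
  (16.74 kg m^2 s^-2) / (394 m):  [kg·m²·s⁻²] / [m] = kg·m·s⁻²
  (9.22 kg s^-1) × (91 m·s⁻¹):  [kg·s⁻¹] · [m·s⁻¹] = kg·m·s⁻²
  (56.9 s⁻²) × (50 kg):  [s⁻²] · [kg] = kg·s⁻²
  (581 kg m s^-3 A^-1) × (61.7 A·s):  [kg·m·s⁻³·A⁻¹] · [s·A] = kg·m·s⁻²
The terms do not share a single dimension (kg·m·s⁻² vs kg·s⁻²).

No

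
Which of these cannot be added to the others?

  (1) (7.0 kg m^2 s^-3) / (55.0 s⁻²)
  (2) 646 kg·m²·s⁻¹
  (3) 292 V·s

Expand each in SI base units:
  (1) [kg·m²·s⁻³] / [s⁻²] = kg·m²·s⁻¹
  (2) kg·m²·s⁻¹
  (3) V·s = J·C⁻¹·s = kg·m²·s⁻²·A⁻¹
All reduce to kg·m²·s⁻¹ except (3), which is kg·m²·s⁻²·A⁻¹.

(3)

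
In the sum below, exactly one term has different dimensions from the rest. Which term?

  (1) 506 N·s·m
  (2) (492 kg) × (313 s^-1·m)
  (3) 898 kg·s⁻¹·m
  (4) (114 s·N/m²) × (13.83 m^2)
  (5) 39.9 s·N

(1)

In SI base units:
  (1) N·m·s = kg·m·s⁻²·m·s = kg·m²·s⁻¹
  (2) [kg] · [m·s⁻¹] = kg·m·s⁻¹
  (3) kg·m·s⁻¹
  (4) [kg·m⁻¹·s⁻¹] · [m²] = kg·m·s⁻¹
  (5) N·s = kg·m·s⁻²·s = kg·m·s⁻¹
All reduce to kg·m·s⁻¹ except (1), which is kg·m²·s⁻¹.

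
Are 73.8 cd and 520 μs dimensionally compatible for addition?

Work out the base dimensions of each:
  73.8 cd:  cd
  520 μs:  s
cd ≠ s, so they cannot be added.

No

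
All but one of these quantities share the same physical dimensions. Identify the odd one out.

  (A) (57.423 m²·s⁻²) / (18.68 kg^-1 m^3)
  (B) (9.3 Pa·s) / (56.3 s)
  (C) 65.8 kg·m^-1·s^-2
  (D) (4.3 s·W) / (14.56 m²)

(D)

Dimensions:
  (A) [m²·s⁻²] / [kg⁻¹·m³] = kg·m⁻¹·s⁻²
  (B) [kg·m⁻¹·s⁻¹] / [s] = kg·m⁻¹·s⁻²
  (C) kg·m⁻¹·s⁻²
  (D) [kg·m²·s⁻²] / [m²] = kg·s⁻²
All reduce to kg·m⁻¹·s⁻² except (D), which is kg·s⁻².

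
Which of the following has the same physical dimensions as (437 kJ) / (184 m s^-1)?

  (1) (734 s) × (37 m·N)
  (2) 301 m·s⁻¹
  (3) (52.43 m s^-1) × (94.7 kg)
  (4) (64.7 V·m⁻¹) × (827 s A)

Reference: [kg·m²·s⁻²] / [m·s⁻¹] = kg·m·s⁻¹.
Each option:
  (1) [s] · [kg·m²·s⁻²] = kg·m²·s⁻¹
  (2) m·s⁻¹
  (3) [m·s⁻¹] · [kg] = kg·m·s⁻¹  ← same
  (4) [kg·m·s⁻³·A⁻¹] · [s·A] = kg·m·s⁻²
Only (3) matches kg·m·s⁻¹.

(3)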